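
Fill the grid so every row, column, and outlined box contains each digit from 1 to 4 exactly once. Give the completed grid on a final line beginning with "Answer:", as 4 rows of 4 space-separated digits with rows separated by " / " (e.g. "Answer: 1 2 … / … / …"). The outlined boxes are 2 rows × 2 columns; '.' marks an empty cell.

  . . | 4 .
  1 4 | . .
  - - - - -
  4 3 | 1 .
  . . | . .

Step 1. [r4c1∈{2}] r4c1's peers cover all but 2. So r4c1=2.
Step 2. [r2c3∈{2,3}] r2c3 is the only open cell in col 3 admitting 2. So r2c3=2.
Step 3. [r2c4∈{3}] r2c4 has the single candidate 3, so r2c4=3.
Step 4. [r3c4∈{2}] r3c4's peers cover all but 2, so r3c4=2.
Step 5. [r1c1∈{3}] nothing but 3 survives at r1c1, so r1c1=3.
Step 6. [r4c2∈{1}] nothing but 1 survives at r4c2 ⇒ r4c2=1.
Step 7. [r4c3∈{3}] r4c3 has the single candidate 3 ⇒ r4c3=3.
Step 8. [r4c4∈{4}] r4c4's peers cover all but 4. So r4c4=4.
Step 9. [r1c2∈{2}] r1c2's peers cover all but 2 ⇒ r1c2=2.
Step 10. [r1c4∈{1}] r1c4 is down to just 1. So r1c4=1.

Answer: 3 2 4 1 / 1 4 2 3 / 4 3 1 2 / 2 1 3 4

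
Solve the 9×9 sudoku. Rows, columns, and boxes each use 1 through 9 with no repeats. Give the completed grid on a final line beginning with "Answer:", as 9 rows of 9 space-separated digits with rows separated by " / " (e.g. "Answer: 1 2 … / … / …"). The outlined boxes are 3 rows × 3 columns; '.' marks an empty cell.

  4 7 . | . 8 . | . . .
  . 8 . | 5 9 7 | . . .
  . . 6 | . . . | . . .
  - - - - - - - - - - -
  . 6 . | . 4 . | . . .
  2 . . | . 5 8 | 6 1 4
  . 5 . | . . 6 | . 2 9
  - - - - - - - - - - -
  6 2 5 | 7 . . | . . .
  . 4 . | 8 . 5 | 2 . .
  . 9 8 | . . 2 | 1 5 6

Step 1. [r3c2∈{1,3}] across col 2, 1 lands solely at r3c2 ⇒ r3c2=1.
Step 2. [r2c1∈{3}] r2c1 is down to just 3, so r2c1=3.
Step 3. [r8c3∈{1,3,7}] in box 7, 3 fits only at r8c3, so r8c3=3.
Step 4. [r7c6∈{1,3,4,9}] in box 8, 9 fits only at r7c6, so r7c6=9.
Step 5. [r6c5∈{1,3,7}] in col 5, 7 fits only at r6c5. So r6c5=7.
Step 6. [r4c4∈{1,2,3,9}] in row 4, 2 fits only at r4c4, so r4c4=2.
Step 7. [r8c1∈{1,7}] box 7 places 1 nowhere but r8c1 ⇒ r8c1=1.
Step 8. [r2c7∈{4}] nothing but 4 survives at r2c7. So r2c7=4.
Step 9. [r9c5∈{3}] r9c5 has the single candidate 3 ⇒ r9c5=3.
Step 10. [r3c1∈{5,9}] col 1 places 5 nowhere but r3c1 ⇒ r3c1=5.
Step 11. [r1c3∈{2,9}] r1c3 is the only open cell in box 1 admitting 9 ⇒ r1c3=9.
Step 12. [r1c9∈{1,2,3,5}] across row 1, 2 lands solely at r1c9, so r1c9=2.
Step 13. [r4c9∈{3,5,7,8}] 5 has one home in col 9: r4c9. So r4c9=5.
Step 14. [r3c7∈{3,7,8,9}] r3c7 is the only open cell in col 7 admitting 9 ⇒ r3c7=9.
Step 15. [r4c7∈{3,7,8}] col 7 places 7 nowhere but r4c7. So r4c7=7.
Step 16. [r1c4∈{1,3,6}] r1c4 is the only open cell in col 4 admitting 6. So r1c4=6.
Step 17. [r1c8∈{3}] nothing but 3 survives at r1c8 ⇒ r1c8=3.
Step 18. [r4c8∈{8}] r4c8 is down to just 8, so r4c8=8.
Step 19. [r4c6∈{1,3}] across row 4, 3 lands solely at r4c6. So r4c6=3.
Step 20. [r3c8∈{7}] r3c8 has the single candidate 7 ⇒ r3c8=7.
Step 21. [r7c7∈{3,8}] 8 has one home in col 7: r7c7 ⇒ r7c7=8.
Step 22. [r6c3∈{1,4}] across row 6, 4 lands solely at r6c3, so r6c3=4.
Step 23. [r3c6∈{4}] r3c6 has the single candidate 4, so r3c6=4.
Step 24. [r6c4∈{1}] r6c4's peers cover all but 1. So r6c4=1.
Step 25. [r1c7∈{5}] r1c7 is down to just 5, so r1c7=5.
Step 26. [r5c3∈{7}] r5c3 has the single candidate 7. So r5c3=7.
Step 27. [r5c4∈{9}] r5c4 is down to just 9 ⇒ r5c4=9.
Step 28. [r1c6∈{1}] r1c6 is down to just 1. So r1c6=1.
Step 29. [r2c9∈{1}] r2c9 has the single candidate 1, so r2c9=1.
Step 30. [r7c5∈{1}] r7c5 has the single candidate 1. So r7c5=1.
Step 31. [r4c3∈{1}] nothing but 1 survives at r4c3 ⇒ r4c3=1.
Step 32. [r8c9∈{7}] r8c9 has the single candidate 7. So r8c9=7.
Step 33. [r8c8∈{9}] r8c8 is down to just 9, so r8c8=9.
Step 34. [r9c4∈{4}] r9c4's peers cover all but 4 ⇒ r9c4=4.
Step 35. [r3c4∈{3}] r3c4 has the single candidate 3. So r3c4=3.
Step 36. [r7c8∈{4}] r7c8 is down to just 4. So r7c8=4.
Step 37. [r2c3∈{2}] r2c3's peers cover all but 2 ⇒ r2c3=2.
Step 38. [r7c9∈{3}] r7c9 has the single candidate 3, so r7c9=3.
Step 39. [r3c9∈{8}] only 8 remains possible at r3c9. So r3c9=8.
Step 40. [r6c7∈{3}] r6c7 has the single candidate 3, so r6c7=3.
Step 41. [r3c5∈{2}] r3c5 has the single candidate 2. So r3c5=2.
Step 42. [r4c1∈{9}] r4c1 is down to just 9 ⇒ r4c1=9.
Step 43. [r8c5∈{6}] r8c5 is down to just 6, so r8c5=6.
Step 44. [r6c1∈{8}] nothing but 8 survives at r6c1 ⇒ r6c1=8.
Step 45. [r2c8∈{6}] r2c8 is down to just 6, so r2c8=6.
Step 46. [r5c2∈{3}] r5c2 has the single candidate 3. So r5c2=3.
Step 47. [r9c1∈{7}] r9c1's peers cover all but 7. So r9c1=7.

Answer: 4 7 9 6 8 1 5 3 2 / 3 8 2 5 9 7 4 6 1 / 5 1 6 3 2 4 9 7 8 / 9 6 1 2 4 3 7 8 5 / 2 3 7 9 5 8 6 1 4 / 8 5 4 1 7 6 3 2 9 / 6 2 5 7 1 9 8 4 3 / 1 4 3 8 6 5 2 9 7 / 7 9 8 4 3 2 1 5 6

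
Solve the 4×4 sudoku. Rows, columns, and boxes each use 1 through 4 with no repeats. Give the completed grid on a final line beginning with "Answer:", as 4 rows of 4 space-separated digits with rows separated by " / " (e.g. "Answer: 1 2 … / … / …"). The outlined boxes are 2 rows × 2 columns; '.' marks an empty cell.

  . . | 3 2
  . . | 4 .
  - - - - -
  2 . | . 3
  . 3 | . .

Step 1. [r2c4∈{1}] nothing but 1 survives at r2c4, so r2c4=1.
Step 2. [r3c2∈{1,4}] in row 3, 4 fits only at r3c2. So r3c2=4.
Step 3. [r4c1∈{1}] r4c1 has the single candidate 1 ⇒ r4c1=1.
Step 4. [r1c2∈{1}] r1c2 is down to just 1, so r1c2=1.
Step 5. [r2c1∈{3}] r2c1's peers cover all but 3. So r2c1=3.
Step 6. [r3c3∈{1}] r3c3 has the single candidate 1, so r3c3=1.
Step 7. [r1c1∈{4}] r1c1 has the single candidate 4. So r1c1=4.
Step 8. [r4c3∈{2}] r4c3 is down to just 2. So r4c3=2.
Step 9. [r2c2∈{2}] r2c2's peers cover all but 2 ⇒ r2c2=2.
Step 10. [r4c4∈{4}] only 4 remains possible at r4c4, so r4c4=4.

Answer: 4 1 3 2 / 3 2 4 1 / 2 4 1 3 / 1 3 2 4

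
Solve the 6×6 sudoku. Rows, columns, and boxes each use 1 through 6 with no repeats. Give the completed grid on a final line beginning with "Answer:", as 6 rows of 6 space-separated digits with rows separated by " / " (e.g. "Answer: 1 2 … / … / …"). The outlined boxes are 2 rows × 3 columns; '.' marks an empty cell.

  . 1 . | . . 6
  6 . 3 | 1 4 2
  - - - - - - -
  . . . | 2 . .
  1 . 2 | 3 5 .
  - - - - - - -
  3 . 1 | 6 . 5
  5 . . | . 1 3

Step 1. [r5c2∈{2,4}] across row 5, 4 lands solely at r5c2 ⇒ r5c2=4.
Step 2. [r4c2∈{6}] only 6 remains possible at r4c2, so r4c2=6.
Step 3. [r3c1∈{4}] r3c1 has the single candidate 4, so r3c1=4.
Step 4. [r2c2∈{5}] nothing but 5 survives at r2c2. So r2c2=5.
Step 5. [r5c5∈{2}] only 2 remains possible at r5c5. So r5c5=2.
Step 6. [r4c6∈{4}] r4c6 has the single candidate 4. So r4c6=4.
Step 7. [r3c3∈{5}] r3c3 has the single candidate 5. So r3c3=5.
Step 8. [r3c6∈{1}] r3c6's peers cover all but 1, so r3c6=1.
Step 9. [r1c5∈{3}] only 3 remains possible at r1c5 ⇒ r1c5=3.
Step 10. [r1c3∈{4}] nothing but 4 survives at r1c3. So r1c3=4.
Step 11. [r1c4∈{5}] r1c4's peers cover all but 5. So r1c4=5.
Step 12. [r1c1∈{2}] nothing but 2 survives at r1c1, so r1c1=2.
Step 13. [r3c5∈{6}] r3c5's peers cover all but 6, so r3c5=6.
Step 14. [r6c3∈{6}] r6c3 is down to just 6. So r6c3=6.
Step 15. [r6c4∈{4}] r6c4 has the single candidate 4. So r6c4=4.
Step 16. [r6c2∈{2}] r6c2 has the single candidate 2 ⇒ r6c2=2.
Step 17. [r3c2∈{3}] r3c2 is down to just 3. So r3c2=3.

Answer: 2 1 4 5 3 6 / 6 5 3 1 4 2 / 4 3 5 2 6 1 / 1 6 2 3 5 4 / 3 4 1 6 2 5 / 5 2 6 4 1 3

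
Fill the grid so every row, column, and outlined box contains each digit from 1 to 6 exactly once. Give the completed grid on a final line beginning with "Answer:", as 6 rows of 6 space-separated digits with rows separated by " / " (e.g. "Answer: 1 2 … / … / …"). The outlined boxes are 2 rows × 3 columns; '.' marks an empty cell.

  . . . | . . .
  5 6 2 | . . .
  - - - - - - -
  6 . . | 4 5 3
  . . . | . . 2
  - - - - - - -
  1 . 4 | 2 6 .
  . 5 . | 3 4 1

Step 1. [r4c5∈{1}] r4c5 has the single candidate 1. So r4c5=1.
Step 2. [r1c4∈{1,5,6}] col 4 places 5 nowhere but r1c4. So r1c4=5.
Step 3. [r5c2∈{3}] r5c2 is down to just 3. So r5c2=3.
Step 4. [r4c2∈{4}] only 4 remains possible at r4c2, so r4c2=4.
Step 5. [r1c2∈{1}] r1c2 is down to just 1 ⇒ r1c2=1.
Step 6. [r1c3∈{3}] only 3 remains possible at r1c3 ⇒ r1c3=3.
Step 7. [r1c6∈{4,6}] row 1 places 6 nowhere but r1c6, so r1c6=6.
Step 8. [r6c3∈{6}] only 6 remains possible at r6c3, so r6c3=6.
Step 9. [r1c5∈{2}] nothing but 2 survives at r1c5 ⇒ r1c5=2.
Step 10. [r4c3∈{5}] nothing but 5 survives at r4c3 ⇒ r4c3=5.
Step 11. [r1c1∈{4}] r1c1 is down to just 4 ⇒ r1c1=4.
Step 12. [r5c6∈{5}] nothing but 5 survives at r5c6 ⇒ r5c6=5.
Step 13. [r2c6∈{4}] r2c6 is down to just 4, so r2c6=4.
Step 14. [r3c3∈{1}] only 1 remains possible at r3c3. So r3c3=1.
Step 15. [r2c5∈{3}] r2c5 is down to just 3, so r2c5=3.
Step 16. [r2c4∈{1}] r2c4's peers cover all but 1. So r2c4=1.
Step 17. [r4c4∈{6}] r4c4 is down to just 6 ⇒ r4c4=6.
Step 18. [r3c2∈{2}] r3c2 has the single candidate 2 ⇒ r3c2=2.
Step 19. [r6c1∈{2}] r6c1's peers cover all but 2 ⇒ r6c1=2.
Step 20. [r4c1∈{3}] r4c1's peers cover all but 3, so r4c1=3.

Answer: 4 1 3 5 2 6 / 5 6 2 1 3 4 / 6 2 1 4 5 3 / 3 4 5 6 1 2 / 1 3 4 2 6 5 / 2 5 6 3 4 1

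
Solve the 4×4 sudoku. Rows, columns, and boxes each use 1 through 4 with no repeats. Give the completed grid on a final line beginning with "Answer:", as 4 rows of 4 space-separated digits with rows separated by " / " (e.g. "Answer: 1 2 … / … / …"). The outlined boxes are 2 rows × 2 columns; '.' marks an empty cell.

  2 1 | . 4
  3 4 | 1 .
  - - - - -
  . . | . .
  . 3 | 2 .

Step 1. [r4c4∈{1}] r4c4 has the single candidate 1, so r4c4=1.
Step 2. [r3c3∈{3,4}] col 3 places 4 nowhere but r3c3 ⇒ r3c3=4.
Step 3. [r3c1∈{1}] r3c1's peers cover all but 1. So r3c1=1.
Step 4. [r2c4∈{2}] r2c4 has the single candidate 2 ⇒ r2c4=2.
Step 5. [r3c2∈{2}] r3c2 has the single candidate 2, so r3c2=2.
Step 6. [r4c1∈{4}] r4c1's peers cover all but 4 ⇒ r4c1=4.
Step 7. [r1c3∈{3}] r1c3's peers cover all but 3, so r1c3=3.
Step 8. [r3c4∈{3}] nothing but 3 survives at r3c4. So r3c4=3.

Answer: 2 1 3 4 / 3 4 1 2 / 1 2 4 3 / 4 3 2 1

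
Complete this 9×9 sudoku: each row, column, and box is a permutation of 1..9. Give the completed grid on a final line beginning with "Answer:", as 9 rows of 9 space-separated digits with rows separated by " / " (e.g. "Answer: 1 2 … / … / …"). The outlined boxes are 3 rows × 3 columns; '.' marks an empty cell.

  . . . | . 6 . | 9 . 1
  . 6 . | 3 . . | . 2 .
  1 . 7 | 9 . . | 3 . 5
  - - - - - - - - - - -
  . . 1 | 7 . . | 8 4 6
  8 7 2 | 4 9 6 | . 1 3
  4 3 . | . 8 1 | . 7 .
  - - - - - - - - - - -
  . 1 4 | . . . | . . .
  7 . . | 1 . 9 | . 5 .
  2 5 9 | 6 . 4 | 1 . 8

Step 1. [r1c6∈{2,5,7,8}] row 1 places 7 nowhere but r1c6 ⇒ r1c6=7.
Step 2. [r1c8∈{8}] r1c8 is down to just 8 ⇒ r1c8=8.
Step 3. [r7c1∈{3,6}] across col 1, 6 lands solely at r7c1, so r7c1=6.
Step 4. [r8c3∈{3,8}] 3 has one home in box 7: r8c3, so r8c3=3.
Step 5. [r8c5∈{2}] nothing but 2 survives at r8c5, so r8c5=2.
Step 6. [r1c3∈{5}] r1c3 is down to just 5. So r1c3=5.
Step 7. [r4c6∈{2,3,5}] across row 4, 2 lands solely at r4c6. So r4c6=2.
Step 8. [r7c6∈{3,5,8}] across col 6, 3 lands solely at r7c6, so r7c6=3.
Step 9. [r6c4∈{5}] r6c4's peers cover all but 5, so r6c4=5.
Step 10. [r3c2∈{2,4,8}] r3c2 is the only open cell in row 3 admitting 2, so r3c2=2.
Step 11. [r2c5∈{1,4,5}] 1 has one home in row 2: r2c5. So r2c5=1.
Step 12. [r6c9∈{2,9}] in row 6, 9 fits only at r6c9 ⇒ r6c9=9.
Step 13. [r7c9∈{2,7}] 2 has one home in col 9: r7c9. So r7c9=2.
Step 14. [r7c7∈{7}] nothing but 7 survives at r7c7. So r7c7=7.
Step 15. [r2c7∈{4}] r2c7 has the single candidate 4, so r2c7=4.
Step 16. [r4c1∈{5,9}] 5 has one home in row 4: r4c1 ⇒ r4c1=5.
Step 17. [r2c6∈{5,8}] r2c6 is the only open cell in row 2 admitting 5 ⇒ r2c6=5.
Step 18. [r9c8∈{3}] r9c8 is down to just 3, so r9c8=3.
Step 19. [r1c2∈{4}] nothing but 4 survives at r1c2 ⇒ r1c2=4.
Step 20. [r8c9∈{4}] only 4 remains possible at r8c9, so r8c9=4.
Step 21. [r6c7∈{2}] nothing but 2 survives at r6c7 ⇒ r6c7=2.
Step 22. [r1c4∈{2}] r1c4 has the single candidate 2, so r1c4=2.
Step 23. [r5c7∈{5}] r5c7 is down to just 5 ⇒ r5c7=5.
Step 24. [r4c2∈{9}] only 9 remains possible at r4c2, so r4c2=9.
Step 25. [r3c5∈{4}] r3c5 has the single candidate 4, so r3c5=4.
Step 26. [r2c3∈{8}] r2c3 has the single candidate 8, so r2c3=8.
Step 27. [r4c5∈{3}] r4c5 has the single candidate 3. So r4c5=3.
Step 28. [r6c3∈{6}] r6c3 has the single candidate 6 ⇒ r6c3=6.
Step 29. [r7c4∈{8}] r7c4's peers cover all but 8. So r7c4=8.
Step 30. [r7c8∈{9}] only 9 remains possible at r7c8, so r7c8=9.
Step 31. [r3c8∈{6}] r3c8 is down to just 6 ⇒ r3c8=6.
Step 32. [r9c5∈{7}] r9c5's peers cover all but 7. So r9c5=7.
Step 33. [r2c9∈{7}] nothing but 7 survives at r2c9 ⇒ r2c9=7.
Step 34. [r2c1∈{9}] nothing but 9 survives at r2c1. So r2c1=9.
Step 35. [r8c2∈{8}] r8c2's peers cover all but 8. So r8c2=8.
Step 36. [r1c1∈{3}] r1c1 has the single candidate 3 ⇒ r1c1=3.
Step 37. [r3c6∈{8}] nothing but 8 survives at r3c6 ⇒ r3c6=8.
Step 38. [r7c5∈{5}] only 5 remains possible at r7c5. So r7c5=5.
Step 39. [r8c7∈{6}] r8c7 has the single candidate 6 ⇒ r8c7=6.

Answer: 3 4 5 2 6 7 9 8 1 / 9 6 8 3 1 5 4 2 7 / 1 2 7 9 4 8 3 6 5 / 5 9 1 7 3 2 8 4 6 / 8 7 2 4 9 6 5 1 3 / 4 3 6 5 8 1 2 7 9 / 6 1 4 8 5 3 7 9 2 / 7 8 3 1 2 9 6 5 4 / 2 5 9 6 7 4 1 3 8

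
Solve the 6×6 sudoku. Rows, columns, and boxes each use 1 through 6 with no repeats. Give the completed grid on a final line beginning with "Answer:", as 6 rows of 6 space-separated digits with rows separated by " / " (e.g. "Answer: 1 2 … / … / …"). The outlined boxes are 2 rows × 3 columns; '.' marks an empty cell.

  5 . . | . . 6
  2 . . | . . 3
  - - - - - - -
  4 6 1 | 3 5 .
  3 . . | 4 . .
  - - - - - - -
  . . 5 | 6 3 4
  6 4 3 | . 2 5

Step 1. [r2c2∈{1}] r2c2 has the single candidate 1, so r2c2=1.
Step 2. [r1c3∈{4}] r1c3's peers cover all but 4, so r1c3=4.
Step 3. [r4c3∈{2}] r4c3's peers cover all but 2 ⇒ r4c3=2.
Step 4. [r1c5∈{1}] r1c5 has the single candidate 1, so r1c5=1.
Step 5. [r2c3∈{6}] r2c3 is down to just 6, so r2c3=6.
Step 6. [r4c5∈{6}] r4c5 has the single candidate 6 ⇒ r4c5=6.
Step 7. [r4c6∈{1}] r4c6's peers cover all but 1, so r4c6=1.
Step 8. [r4c2∈{5}] r4c2 is down to just 5, so r4c2=5.
Step 9. [r3c6∈{2}] only 2 remains possible at r3c6. So r3c6=2.
Step 10. [r5c2∈{2}] only 2 remains possible at r5c2 ⇒ r5c2=2.
Step 11. [r2c5∈{4}] r2c5's peers cover all but 4 ⇒ r2c5=4.
Step 12. [r1c2∈{3}] only 3 remains possible at r1c2, so r1c2=3.
Step 13. [r1c4∈{2}] nothing but 2 survives at r1c4, so r1c4=2.
Step 14. [r2c4∈{5}] only 5 remains possible at r2c4. So r2c4=5.
Step 15. [r6c4∈{1}] only 1 remains possible at r6c4, so r6c4=1.
Step 16. [r5c1∈{1}] nothing but 1 survives at r5c1, so r5c1=1.

Answer: 5 3 4 2 1 6 / 2 1 6 5 4 3 / 4 6 1 3 5 2 / 3 5 2 4 6 1 / 1 2 5 6 3 4 / 6 4 3 1 2 5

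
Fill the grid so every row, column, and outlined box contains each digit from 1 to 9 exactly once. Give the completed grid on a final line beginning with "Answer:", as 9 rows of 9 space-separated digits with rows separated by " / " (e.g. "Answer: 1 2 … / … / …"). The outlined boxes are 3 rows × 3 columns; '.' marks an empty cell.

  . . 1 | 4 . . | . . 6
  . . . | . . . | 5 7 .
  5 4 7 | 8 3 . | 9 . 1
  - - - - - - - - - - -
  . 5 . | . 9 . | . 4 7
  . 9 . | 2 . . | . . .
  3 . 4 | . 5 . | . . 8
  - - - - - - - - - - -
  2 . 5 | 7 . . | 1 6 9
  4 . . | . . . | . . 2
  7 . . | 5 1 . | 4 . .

Step 1. [r3c6∈{2,6}] 6 has one home in row 3: r3c6, so r3c6=6.
Step 2. [r9c9∈{3}] r9c9 has the single candidate 3. So r9c9=3.
Step 3. [r9c8∈{8}] nothing but 8 survives at r9c8, so r9c8=8.
Step 4. [r9c2∈{6}] r9c2 has the single candidate 6. So r9c2=6.
Step 5. [r2c5∈{2}] only 2 remains possible at r2c5, so r2c5=2.
Step 6. [r1c2∈{2,3,8}] box 1 places 2 nowhere but r1c2. So r1c2=2.
Step 7. [r9c3∈{9}] r9c3 has the single candidate 9, so r9c3=9.
Step 8. [r8c2∈{1,3,8}] 1 has one home in row 8: r8c2. So r8c2=1.
Step 9. [r4c3∈{2,6,8}] 2 has one home in col 3: r4c3. So r4c3=2.
Step 10. [r1c5∈{7}] nothing but 7 survives at r1c5 ⇒ r1c5=7.
Step 11. [r5c6∈{1,3,4,7,8}] row 5 places 7 nowhere but r5c6. So r5c6=7.
Step 12. [r6c6∈{1}] only 1 remains possible at r6c6 ⇒ r6c6=1.
Step 13. [r2c6∈{9}] only 9 remains possible at r2c6. So r2c6=9.
Step 14. [r6c4∈{6}] r6c4 is down to just 6, so r6c4=6.
Step 15. [r5c8∈{1,3,5}] r5c8 is the only open cell in col 8 admitting 1. So r5c8=1.
Step 16. [r7c6∈{3,4,8}] in col 6, 4 fits only at r7c6 ⇒ r7c6=4.
Step 17. [r7c5∈{8}] r7c5's peers cover all but 8, so r7c5=8.
Step 18. [r2c2∈{3,8}] col 2 places 8 nowhere but r2c2, so r2c2=8.
Step 19. [r2c1∈{6}] r2c1's peers cover all but 6, so r2c1=6.
Step 20. [r4c4∈{3}] r4c4 is down to just 3 ⇒ r4c4=3.
Step 21. [r5c1∈{8}] nothing but 8 survives at r5c1. So r5c1=8.
Step 22. [r5c7∈{3,6}] across row 5, 3 lands solely at r5c7, so r5c7=3.
Step 23. [r3c8∈{2}] only 2 remains possible at r3c8, so r3c8=2.
Step 24. [r7c2∈{3}] r7c2 has the single candidate 3 ⇒ r7c2=3.
Step 25. [r4c6∈{8}] r4c6 is down to just 8. So r4c6=8.
Step 26. [r1c8∈{3}] nothing but 3 survives at r1c8 ⇒ r1c8=3.
Step 27. [r9c6∈{2}] only 2 remains possible at r9c6, so r9c6=2.
Step 28. [r8c7∈{7}] r8c7's peers cover all but 7. So r8c7=7.
Step 29. [r6c7∈{2}] nothing but 2 survives at r6c7, so r6c7=2.
Step 30. [r5c3∈{6}] r5c3's peers cover all but 6, so r5c3=6.
Step 31. [r1c1∈{9}] r1c1 is down to just 9, so r1c1=9.
Step 32. [r6c8∈{9}] nothing but 9 survives at r6c8 ⇒ r6c8=9.
Step 33. [r4c1∈{1}] r4c1 has the single candidate 1 ⇒ r4c1=1.
Step 34. [r1c6∈{5}] r1c6's peers cover all but 5. So r1c6=5.
Step 35. [r5c5∈{4}] r5c5 is down to just 4 ⇒ r5c5=4.
Step 36. [r2c4∈{1}] r2c4 has the single candidate 1 ⇒ r2c4=1.
Step 37. [r8c5∈{6}] only 6 remains possible at r8c5. So r8c5=6.
Step 38. [r1c7∈{8}] r1c7 is down to just 8, so r1c7=8.
Step 39. [r2c3∈{3}] r2c3's peers cover all but 3 ⇒ r2c3=3.
Step 40. [r5c9∈{5}] r5c9's peers cover all but 5, so r5c9=5.
Step 41. [r4c7∈{6}] only 6 remains possible at r4c7 ⇒ r4c7=6.
Step 42. [r2c9∈{4}] r2c9 has the single candidate 4 ⇒ r2c9=4.
Step 43. [r8c6∈{3}] r8c6 is down to just 3, so r8c6=3.
Step 44. [r8c3∈{8}] r8c3 has the single candidate 8. So r8c3=8.
Step 45. [r6c2∈{7}] r6c2 is down to just 7 ⇒ r6c2=7.
Step 46. [r8c4∈{9}] r8c4 is down to just 9 ⇒ r8c4=9.
Step 47. [r8c8∈{5}] r8c8 is down to just 5. So r8c8=5.

Answer: 9 2 1 4 7 5 8 3 6 / 6 8 3 1 2 9 5 7 4 / 5 4 7 8 3 6 9 2 1 / 1 5 2 3 9 8 6 4 7 / 8 9 6 2 4 7 3 1 5 / 3 7 4 6 5 1 2 9 8 / 2 3 5 7 8 4 1 6 9 / 4 1 8 9 6 3 7 5 2 / 7 6 9 5 1 2 4 8 3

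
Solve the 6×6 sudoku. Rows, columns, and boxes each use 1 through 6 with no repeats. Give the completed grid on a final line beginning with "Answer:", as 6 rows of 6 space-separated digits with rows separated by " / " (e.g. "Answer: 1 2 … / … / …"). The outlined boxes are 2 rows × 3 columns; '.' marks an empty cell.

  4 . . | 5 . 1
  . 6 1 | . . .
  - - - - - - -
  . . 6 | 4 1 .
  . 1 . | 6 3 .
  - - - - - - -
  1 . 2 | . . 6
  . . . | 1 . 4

Step 1. [r2c1∈{2,3,5}] in row 2, 5 fits only at r2c1. So r2c1=5.
Step 2. [r2c4∈{2,3}] col 4 places 2 nowhere but r2c4. So r2c4=2.
Step 3. [r4c1∈{2}] r4c1's peers cover all but 2 ⇒ r4c1=2.
Step 4. [r3c1∈{3}] r3c1's peers cover all but 3 ⇒ r3c1=3.
Step 5. [r3c2∈{5}] only 5 remains possible at r3c2 ⇒ r3c2=5.
Step 6. [r6c2∈{3}] r6c2 has the single candidate 3 ⇒ r6c2=3.
Step 7. [r6c5∈{2,5}] across row 6, 2 lands solely at r6c5. So r6c5=2.
Step 8. [r5c4∈{3}] only 3 remains possible at r5c4, so r5c4=3.
Step 9. [r2c5∈{4}] r2c5 is down to just 4, so r2c5=4.
Step 10. [r1c5∈{6}] r1c5's peers cover all but 6. So r1c5=6.
Step 11. [r5c2∈{4}] r5c2 is down to just 4, so r5c2=4.
Step 12. [r2c6∈{3}] r2c6 is down to just 3 ⇒ r2c6=3.
Step 13. [r4c6∈{5}] r4c6 has the single candidate 5, so r4c6=5.
Step 14. [r1c2∈{2}] r1c2's peers cover all but 2 ⇒ r1c2=2.
Step 15. [r6c1∈{6}] nothing but 6 survives at r6c1, so r6c1=6.
Step 16. [r5c5∈{5}] r5c5 has the single candidate 5, so r5c5=5.
Step 17. [r4c3∈{4}] r4c3 is down to just 4. So r4c3=4.
Step 18. [r1c3∈{3}] r1c3 has the single candidate 3. So r1c3=3.
Step 19. [r3c6∈{2}] r3c6's peers cover all but 2 ⇒ r3c6=2.
Step 20. [r6c3∈{5}] r6c3 has the single candidate 5. So r6c3=5.

Answer: 4 2 3 5 6 1 / 5 6 1 2 4 3 / 3 5 6 4 1 2 / 2 1 4 6 3 5 / 1 4 2 3 5 6 / 6 3 5 1 2 4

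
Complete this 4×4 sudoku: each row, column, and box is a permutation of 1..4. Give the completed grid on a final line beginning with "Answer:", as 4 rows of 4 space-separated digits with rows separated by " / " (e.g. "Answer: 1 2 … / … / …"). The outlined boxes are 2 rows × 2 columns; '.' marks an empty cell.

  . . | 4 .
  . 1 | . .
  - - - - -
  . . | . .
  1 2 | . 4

Step 1. [r1c2∈{3}] r1c2 is down to just 3, so r1c2=3.
Step 2. [r3c1∈{3,4}] r3c1 is the only open cell in col 1 admitting 3 ⇒ r3c1=3.
Step 3. [r1c4∈{1,2}] row 1 places 1 nowhere but r1c4. So r1c4=1.
Step 4. [r3c4∈{2}] nothing but 2 survives at r3c4, so r3c4=2.
Step 5. [r2c3∈{2,3}] across col 3, 2 lands solely at r2c3. So r2c3=2.
Step 6. [r3c2∈{4}] nothing but 4 survives at r3c2. So r3c2=4.
Step 7. [r2c1∈{4}] r2c1's peers cover all but 4 ⇒ r2c1=4.
Step 8. [r4c3∈{3}] r4c3 is down to just 3 ⇒ r4c3=3.
Step 9. [r3c3∈{1}] nothing but 1 survives at r3c3. So r3c3=1.
Step 10. [r1c1∈{2}] r1c1 is down to just 2 ⇒ r1c1=2.
Step 11. [r2c4∈{3}] nothing but 3 survives at r2c4. So r2c4=3.

Answer: 2 3 4 1 / 4 1 2 3 / 3 4 1 2 / 1 2 3 4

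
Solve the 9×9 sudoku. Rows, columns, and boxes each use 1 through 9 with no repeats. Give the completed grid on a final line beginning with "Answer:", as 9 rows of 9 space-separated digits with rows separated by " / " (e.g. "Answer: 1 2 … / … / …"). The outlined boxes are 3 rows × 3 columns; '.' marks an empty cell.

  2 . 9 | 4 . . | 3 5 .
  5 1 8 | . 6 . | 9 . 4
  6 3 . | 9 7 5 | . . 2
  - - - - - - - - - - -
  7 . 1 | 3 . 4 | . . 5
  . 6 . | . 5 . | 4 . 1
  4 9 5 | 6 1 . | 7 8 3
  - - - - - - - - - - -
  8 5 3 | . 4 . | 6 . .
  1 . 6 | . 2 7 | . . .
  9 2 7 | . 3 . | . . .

Step 1. [r9c9∈{8}] r9c9's peers cover all but 8, so r9c9=8.
Step 2. [r7c8∈{1,2,7,9}] r7c8 is the only open cell in row 7 admitting 2. So r7c8=2.
Step 3. [r4c5∈{8,9}] r4c5 is the only open cell in col 5 admitting 9, so r4c5=9.
Step 4. [r7c4∈{1}] nothing but 1 survives at r7c4. So r7c4=1.
Step 5. [r6c6∈{2}] r6c6's peers cover all but 2. So r6c6=2.
Step 6. [r8c7∈{5}] r8c7 is down to just 5 ⇒ r8c7=5.
Step 7. [r7c9∈{7,9}] 7 has one home in row 7: r7c9. So r7c9=7.
Step 8. [r3c8∈{1}] nothing but 1 survives at r3c8, so r3c8=1.
Step 9. [r8c8∈{3,4,9}] across row 8, 3 lands solely at r8c8, so r8c8=3.
Step 10. [r5c6∈{8}] nothing but 8 survives at r5c6, so r5c6=8.
Step 11. [r5c8∈{9}] only 9 remains possible at r5c8. So r5c8=9.
Step 12. [r9c4∈{5}] r9c4 has the single candidate 5 ⇒ r9c4=5.
Step 13. [r8c4∈{8}] only 8 remains possible at r8c4. So r8c4=8.
Step 14. [r5c3∈{2}] r5c3's peers cover all but 2. So r5c3=2.
Step 15. [r9c8∈{4}] r9c8 has the single candidate 4 ⇒ r9c8=4.
Step 16. [r8c9∈{9}] r8c9 has the single candidate 9 ⇒ r8c9=9.
Step 17. [r1c6∈{1}] only 1 remains possible at r1c6. So r1c6=1.
Step 18. [r5c1∈{3}] only 3 remains possible at r5c1, so r5c1=3.
Step 19. [r1c9∈{6}] r1c9 has the single candidate 6 ⇒ r1c9=6.
Step 20. [r8c2∈{4}] r8c2 is down to just 4. So r8c2=4.
Step 21. [r2c8∈{7}] r2c8 has the single candidate 7 ⇒ r2c8=7.
Step 22. [r1c2∈{7}] r1c2's peers cover all but 7. So r1c2=7.
Step 23. [r5c4∈{7}] only 7 remains possible at r5c4 ⇒ r5c4=7.
Step 24. [r1c5∈{8}] only 8 remains possible at r1c5. So r1c5=8.
Step 25. [r2c4∈{2}] only 2 remains possible at r2c4 ⇒ r2c4=2.
Step 26. [r7c6∈{9}] r7c6's peers cover all but 9, so r7c6=9.
Step 27. [r3c7∈{8}] r3c7's peers cover all but 8. So r3c7=8.
Step 28. [r3c3∈{4}] r3c3 is down to just 4, so r3c3=4.
Step 29. [r4c7∈{2}] r4c7 is down to just 2, so r4c7=2.
Step 30. [r4c8∈{6}] r4c8 has the single candidate 6. So r4c8=6.
Step 31. [r4c2∈{8}] r4c2's peers cover all but 8. So r4c2=8.
Step 32. [r9c7∈{1}] nothing but 1 survives at r9c7. So r9c7=1.
Step 33. [r2c6∈{3}] r2c6's peers cover all but 3, so r2c6=3.
Step 34. [r9c6∈{6}] r9c6's peers cover all but 6, so r9c6=6.

Answer: 2 7 9 4 8 1 3 5 6 / 5 1 8 2 6 3 9 7 4 / 6 3 4 9 7 5 8 1 2 / 7 8 1 3 9 4 2 6 5 / 3 6 2 7 5 8 4 9 1 / 4 9 5 6 1 2 7 8 3 / 8 5 3 1 4 9 6 2 7 / 1 4 6 8 2 7 5 3 9 / 9 2 7 5 3 6 1 4 8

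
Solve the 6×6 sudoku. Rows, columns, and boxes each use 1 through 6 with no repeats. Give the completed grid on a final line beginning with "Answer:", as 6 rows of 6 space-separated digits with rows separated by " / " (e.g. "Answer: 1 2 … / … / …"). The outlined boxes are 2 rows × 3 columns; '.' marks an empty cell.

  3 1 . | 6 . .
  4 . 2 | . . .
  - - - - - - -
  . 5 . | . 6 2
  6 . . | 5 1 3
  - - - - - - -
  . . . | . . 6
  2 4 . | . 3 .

Step 1. [r2c5∈{5}] nothing but 5 survives at r2c5, so r2c5=5.
Step 2. [r6c4∈{1}] nothing but 1 survives at r6c4. So r6c4=1.
Step 3. [r3c3∈{1,3,4}] in row 3, 3 fits only at r3c3 ⇒ r3c3=3.
Step 4. [r5c1∈{1,5}] r5c1 is the only open cell in col 1 admitting 5, so r5c1=5.
Step 5. [r5c4∈{2,4}] col 4 places 2 nowhere but r5c4. So r5c4=2.
Step 6. [r5c5∈{4}] nothing but 4 survives at r5c5. So r5c5=4.
Step 7. [r3c4∈{4}] r3c4's peers cover all but 4. So r3c4=4.
Step 8. [r6c6∈{5}] r6c6's peers cover all but 5, so r6c6=5.
Step 9. [r4c3∈{4}] nothing but 4 survives at r4c3. So r4c3=4.
Step 10. [r6c3∈{6}] r6c3's peers cover all but 6 ⇒ r6c3=6.
Step 11. [r5c2∈{3}] r5c2 is down to just 3, so r5c2=3.
Step 12. [r3c1∈{1}] r3c1's peers cover all but 1. So r3c1=1.
Step 13. [r1c5∈{2}] r1c5 has the single candidate 2, so r1c5=2.
Step 14. [r4c2∈{2}] only 2 remains possible at r4c2. So r4c2=2.
Step 15. [r2c6∈{1}] only 1 remains possible at r2c6 ⇒ r2c6=1.
Step 16. [r2c4∈{3}] r2c4's peers cover all but 3, so r2c4=3.
Step 17. [r2c2∈{6}] r2c2's peers cover all but 6, so r2c2=6.
Step 18. [r1c6∈{4}] r1c6 has the single candidate 4 ⇒ r1c6=4.
Step 19. [r5c3∈{1}] r5c3 has the single candidate 1 ⇒ r5c3=1.
Step 20. [r1c3∈{5}] r1c3 has the single candidate 5. So r1c3=5.

Answer: 3 1 5 6 2 4 / 4 6 2 3 5 1 / 1 5 3 4 6 2 / 6 2 4 5 1 3 / 5 3 1 2 4 6 / 2 4 6 1 3 5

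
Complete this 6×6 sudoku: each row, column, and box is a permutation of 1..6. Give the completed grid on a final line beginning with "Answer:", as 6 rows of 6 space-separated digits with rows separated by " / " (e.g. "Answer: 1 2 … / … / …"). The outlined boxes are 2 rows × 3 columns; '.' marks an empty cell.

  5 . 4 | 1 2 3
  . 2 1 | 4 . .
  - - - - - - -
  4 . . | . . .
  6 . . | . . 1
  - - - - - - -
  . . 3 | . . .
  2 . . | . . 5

Step 1. [r5c6∈{2,4,6}] in col 6, 4 fits only at r5c6. So r5c6=4.
Step 2. [r3c6∈{2,6}] 2 has one home in col 6: r3c6, so r3c6=2.
Step 3. [r3c3∈{5}] r3c3 is down to just 5 ⇒ r3c3=5.
Step 4. [r6c3∈{6}] nothing but 6 survives at r6c3. So r6c3=6.
Step 5. [r6c4∈{3}] nothing but 3 survives at r6c4. So r6c4=3.
Step 6. [r3c2∈{1,3}] in row 3, 1 fits only at r3c2 ⇒ r3c2=1.
Step 7. [r4c5∈{3,4,5}] row 4 places 4 nowhere but r4c5. So r4c5=4.
Step 8. [r3c4∈{6}] r3c4 is down to just 6. So r3c4=6.
Step 9. [r5c5∈{1,6}] row 5 places 6 nowhere but r5c5 ⇒ r5c5=6.
Step 10. [r2c5∈{5}] only 5 remains possible at r2c5. So r2c5=5.
Step 11. [r5c4∈{2}] r5c4's peers cover all but 2 ⇒ r5c4=2.
Step 12. [r1c2∈{6}] r1c2 is down to just 6, so r1c2=6.
Step 13. [r4c3∈{2}] r4c3's peers cover all but 2. So r4c3=2.
Step 14. [r5c1∈{1}] r5c1's peers cover all but 1, so r5c1=1.
Step 15. [r5c2∈{5}] r5c2 has the single candidate 5. So r5c2=5.
Step 16. [r6c5∈{1}] r6c5 has the single candidate 1 ⇒ r6c5=1.
Step 17. [r2c6∈{6}] nothing but 6 survives at r2c6. So r2c6=6.
Step 18. [r2c1∈{3}] r2c1 has the single candidate 3, so r2c1=3.
Step 19. [r3c5∈{3}] r3c5 has the single candidate 3, so r3c5=3.
Step 20. [r6c2∈{4}] only 4 remains possible at r6c2, so r6c2=4.
Step 21. [r4c4∈{5}] r4c4 has the single candidate 5. So r4c4=5.
Step 22. [r4c2∈{3}] r4c2 is down to just 3. So r4c2=3.

Answer: 5 6 4 1 2 3 / 3 2 1 4 5 6 / 4 1 5 6 3 2 / 6 3 2 5 4 1 / 1 5 3 2 6 4 / 2 4 6 3 1 5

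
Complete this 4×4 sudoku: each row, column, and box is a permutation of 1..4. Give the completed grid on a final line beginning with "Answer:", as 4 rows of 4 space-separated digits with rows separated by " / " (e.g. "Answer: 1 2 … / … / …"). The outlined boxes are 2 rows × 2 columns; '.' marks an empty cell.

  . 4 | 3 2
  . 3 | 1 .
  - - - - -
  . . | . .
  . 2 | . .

Step 1. [r4c3∈{4}] only 4 remains possible at r4c3. So r4c3=4.
Step 2. [r3c2∈{1}] nothing but 1 survives at r3c2 ⇒ r3c2=1.
Step 3. [r3c4∈{3}] nothing but 3 survives at r3c4. So r3c4=3.
Step 4. [r2c1∈{2}] nothing but 2 survives at r2c1 ⇒ r2c1=2.
Step 5. [r1c1∈{1}] r1c1's peers cover all but 1 ⇒ r1c1=1.
Step 6. [r3c1∈{4}] nothing but 4 survives at r3c1, so r3c1=4.
Step 7. [r4c1∈{3}] r4c1 is down to just 3 ⇒ r4c1=3.
Step 8. [r2c4∈{4}] r2c4 is down to just 4. So r2c4=4.
Step 9. [r3c3∈{2}] nothing but 2 survives at r3c3 ⇒ r3c3=2.
Step 10. [r4c4∈{1}] r4c4 is down to just 1. So r4c4=1.

Answer: 1 4 3 2 / 2 3 1 4 / 4 1 2 3 / 3 2 4 1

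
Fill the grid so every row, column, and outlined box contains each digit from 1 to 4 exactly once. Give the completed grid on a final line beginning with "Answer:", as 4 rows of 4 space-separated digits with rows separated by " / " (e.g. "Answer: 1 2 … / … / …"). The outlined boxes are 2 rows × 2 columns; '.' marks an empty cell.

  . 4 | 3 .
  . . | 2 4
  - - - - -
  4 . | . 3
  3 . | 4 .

Step 1. [r2c1∈{1}] r2c1's peers cover all but 1, so r2c1=1.
Step 2. [r3c3∈{1}] r3c3 is down to just 1, so r3c3=1.
Step 3. [r3c2∈{2}] r3c2 has the single candidate 2. So r3c2=2.
Step 4. [r1c4∈{1}] r1c4's peers cover all but 1. So r1c4=1.
Step 5. [r1c1∈{2}] r1c1's peers cover all but 2 ⇒ r1c1=2.
Step 6. [r2c2∈{3}] r2c2 has the single candidate 3, so r2c2=3.
Step 7. [r4c4∈{2}] r4c4 is down to just 2, so r4c4=2.
Step 8. [r4c2∈{1}] r4c2 has the single candidate 1 ⇒ r4c2=1.

Answer: 2 4 3 1 / 1 3 2 4 / 4 2 1 3 / 3 1 4 2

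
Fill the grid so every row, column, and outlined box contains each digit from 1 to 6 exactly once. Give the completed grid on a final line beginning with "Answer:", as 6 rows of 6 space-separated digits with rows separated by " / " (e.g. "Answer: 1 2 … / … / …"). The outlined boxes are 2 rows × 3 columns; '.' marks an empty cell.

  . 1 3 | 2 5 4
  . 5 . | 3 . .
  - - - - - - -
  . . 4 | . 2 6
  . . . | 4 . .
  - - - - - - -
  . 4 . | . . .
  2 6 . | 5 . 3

Step 1. [r3c1∈{1,3,5}] r3c1 is the only open cell in row 3 admitting 5 ⇒ r3c1=5.
Step 2. [r6c3∈{1}] r6c3 is down to just 1 ⇒ r6c3=1.
Step 3. [r2c5∈{1,6}] r2c5 is the only open cell in box 2 admitting 6 ⇒ r2c5=6.
Step 4. [r4c1∈{1,3,6}] across col 1, 1 lands solely at r4c1, so r4c1=1.
Step 5. [r4c2∈{2,3}] col 2 places 2 nowhere but r4c2. So r4c2=2.
Step 6. [r5c5∈{1}] r5c5 is down to just 1 ⇒ r5c5=1.
Step 7. [r4c5∈{3}] r4c5 has the single candidate 3 ⇒ r4c5=3.
Step 8. [r3c2∈{3}] r3c2 has the single candidate 3. So r3c2=3.
Step 9. [r3c4∈{1}] r3c4 has the single candidate 1 ⇒ r3c4=1.
Step 10. [r4c6∈{5}] r4c6 is down to just 5 ⇒ r4c6=5.
Step 11. [r2c6∈{1}] only 1 remains possible at r2c6. So r2c6=1.
Step 12. [r5c6∈{2}] r5c6 is down to just 2 ⇒ r5c6=2.
Step 13. [r5c3∈{5}] r5c3 is down to just 5. So r5c3=5.
Step 14. [r1c1∈{6}] r1c1 is down to just 6 ⇒ r1c1=6.
Step 15. [r2c1∈{4}] only 4 remains possible at r2c1. So r2c1=4.
Step 16. [r5c4∈{6}] r5c4 is down to just 6, so r5c4=6.
Step 17. [r4c3∈{6}] r4c3 is down to just 6. So r4c3=6.
Step 18. [r6c5∈{4}] nothing but 4 survives at r6c5. So r6c5=4.
Step 19. [r2c3∈{2}] only 2 remains possible at r2c3. So r2c3=2.
Step 20. [r5c1∈{3}] r5c1's peers cover all but 3 ⇒ r5c1=3.

Answer: 6 1 3 2 5 4 / 4 5 2 3 6 1 / 5 3 4 1 2 6 / 1 2 6 4 3 5 / 3 4 5 6 1 2 / 2 6 1 5 4 3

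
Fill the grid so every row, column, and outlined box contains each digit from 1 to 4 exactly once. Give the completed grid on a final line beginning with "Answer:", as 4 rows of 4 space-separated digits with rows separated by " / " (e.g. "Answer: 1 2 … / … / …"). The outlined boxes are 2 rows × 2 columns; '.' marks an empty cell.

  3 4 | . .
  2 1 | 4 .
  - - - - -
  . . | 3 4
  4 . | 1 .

Step 1. [r4c4∈{2}] r4c4 is down to just 2, so r4c4=2.
Step 2. [r1c3∈{2}] r1c3 has the single candidate 2 ⇒ r1c3=2.
Step 3. [r1c4∈{1}] nothing but 1 survives at r1c4 ⇒ r1c4=1.
Step 4. [r2c4∈{3}] r2c4's peers cover all but 3 ⇒ r2c4=3.
Step 5. [r3c2∈{2}] r3c2 is down to just 2 ⇒ r3c2=2.
Step 6. [r4c2∈{3}] r4c2's peers cover all but 3. So r4c2=3.
Step 7. [r3c1∈{1}] r3c1 has the single candidate 1, so r3c1=1.

Answer: 3 4 2 1 / 2 1 4 3 / 1 2 3 4 / 4 3 1 2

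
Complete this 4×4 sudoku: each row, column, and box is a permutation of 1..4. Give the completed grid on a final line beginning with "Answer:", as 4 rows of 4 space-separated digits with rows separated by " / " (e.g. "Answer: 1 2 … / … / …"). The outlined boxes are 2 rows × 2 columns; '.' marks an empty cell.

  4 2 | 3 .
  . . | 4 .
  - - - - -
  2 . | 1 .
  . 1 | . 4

Step 1. [r4c1∈{3}] r4c1 is down to just 3. So r4c1=3.
Step 2. [r2c4∈{1,2}] row 2 places 2 nowhere but r2c4, so r2c4=2.
Step 3. [r3c2∈{4}] nothing but 4 survives at r3c2. So r3c2=4.
Step 4. [r1c4∈{1}] nothing but 1 survives at r1c4, so r1c4=1.
Step 5. [r2c1∈{1}] r2c1's peers cover all but 1 ⇒ r2c1=1.
Step 6. [r2c2∈{3}] nothing but 3 survives at r2c2. So r2c2=3.
Step 7. [r3c4∈{3}] nothing but 3 survives at r3c4. So r3c4=3.
Step 8. [r4c3∈{2}] nothing but 2 survives at r4c3 ⇒ r4c3=2.

Answer: 4 2 3 1 / 1 3 4 2 / 2 4 1 3 / 3 1 2 4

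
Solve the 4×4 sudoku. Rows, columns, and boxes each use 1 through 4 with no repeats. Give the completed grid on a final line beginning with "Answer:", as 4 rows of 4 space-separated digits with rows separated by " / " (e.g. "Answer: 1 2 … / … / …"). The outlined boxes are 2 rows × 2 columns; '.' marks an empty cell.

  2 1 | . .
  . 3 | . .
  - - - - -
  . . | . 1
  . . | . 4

Step 1. [r2c1∈{4}] r2c1 has the single candidate 4, so r2c1=4.
Step 2. [r4c2∈{2}] r4c2's peers cover all but 2, so r4c2=2.
Step 3. [r4c3∈{3}] only 3 remains possible at r4c3 ⇒ r4c3=3.
Step 4. [r3c3∈{2}] r3c3 has the single candidate 2. So r3c3=2.
Step 5. [r1c4∈{3}] r1c4 is down to just 3 ⇒ r1c4=3.
Step 6. [r1c3∈{4}] only 4 remains possible at r1c3, so r1c3=4.
Step 7. [r2c4∈{2}] r2c4 has the single candidate 2 ⇒ r2c4=2.
Step 8. [r4c1∈{1}] only 1 remains possible at r4c1. So r4c1=1.
Step 9. [r3c1∈{3}] r3c1's peers cover all but 3, so r3c1=3.
Step 10. [r2c3∈{1}] only 1 remains possible at r2c3, so r2c3=1.
Step 11. [r3c2∈{4}] only 4 remains possible at r3c2. So r3c2=4.

Answer: 2 1 4 3 / 4 3 1 2 / 3 4 2 1 / 1 2 3 4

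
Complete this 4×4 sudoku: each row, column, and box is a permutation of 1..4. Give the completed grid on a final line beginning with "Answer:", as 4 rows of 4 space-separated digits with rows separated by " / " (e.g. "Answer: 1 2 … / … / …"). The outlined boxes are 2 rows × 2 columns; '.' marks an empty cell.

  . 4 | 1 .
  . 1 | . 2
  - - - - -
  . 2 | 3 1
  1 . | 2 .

Step 1. [r2c1∈{3}] r2c1 has the single candidate 3. So r2c1=3.
Step 2. [r4c2∈{3}] only 3 remains possible at r4c2. So r4c2=3.
Step 3. [r4c4∈{4}] r4c4's peers cover all but 4, so r4c4=4.
Step 4. [r3c1∈{4}] r3c1 is down to just 4, so r3c1=4.
Step 5. [r1c4∈{3}] r1c4 has the single candidate 3 ⇒ r1c4=3.
Step 6. [r2c3∈{4}] r2c3 is down to just 4 ⇒ r2c3=4.
Step 7. [r1c1∈{2}] r1c1's peers cover all but 2. So r1c1=2.

Answer: 2 4 1 3 / 3 1 4 2 / 4 2 3 1 / 1 3 2 4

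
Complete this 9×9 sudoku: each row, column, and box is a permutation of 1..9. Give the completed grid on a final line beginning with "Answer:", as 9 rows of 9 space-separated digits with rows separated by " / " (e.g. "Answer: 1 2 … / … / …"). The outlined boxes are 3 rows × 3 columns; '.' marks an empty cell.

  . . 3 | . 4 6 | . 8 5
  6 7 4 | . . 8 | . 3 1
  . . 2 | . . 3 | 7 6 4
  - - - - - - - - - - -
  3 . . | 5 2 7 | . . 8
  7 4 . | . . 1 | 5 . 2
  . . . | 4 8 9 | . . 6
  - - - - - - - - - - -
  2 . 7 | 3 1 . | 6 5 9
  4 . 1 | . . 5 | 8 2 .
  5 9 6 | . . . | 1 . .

Step 1. [r1c2∈{1}] nothing but 1 survives at r1c2, so r1c2=1.
Step 2. [r9c5∈{7}] r9c5's peers cover all but 7 ⇒ r9c5=7.
Step 3. [r4c3∈{9}] r4c3 is down to just 9. So r4c3=9.
Step 4. [r1c1∈{9}] r1c1 has the single candidate 9. So r1c1=9.
Step 5. [r3c2∈{5,8}] r3c2 is the only open cell in box 1 admitting 5. So r3c2=5.
Step 6. [r3c5∈{9}] only 9 remains possible at r3c5, so r3c5=9.
Step 7. [r2c4∈{2}] nothing but 2 survives at r2c4. So r2c4=2.
Step 8. [r8c5∈{6}] r8c5 has the single candidate 6 ⇒ r8c5=6.
Step 9. [r9c8∈{4}] nothing but 4 survives at r9c8, so r9c8=4.
Step 10. [r8c9∈{3,7}] r8c9 is the only open cell in row 8 admitting 7, so r8c9=7.
Step 11. [r6c1∈{1}] r6c1 is down to just 1, so r6c1=1.
Step 12. [r6c3∈{5}] only 5 remains possible at r6c3 ⇒ r6c3=5.
Step 13. [r6c8∈{7}] nothing but 7 survives at r6c8 ⇒ r6c8=7.
Step 14. [r5c3∈{8}] r5c3 has the single candidate 8, so r5c3=8.
Step 15. [r7c6∈{4}] r7c6 is down to just 4, so r7c6=4.
Step 16. [r1c4∈{7}] r1c4 has the single candidate 7, so r1c4=7.
Step 17. [r7c2∈{8}] only 8 remains possible at r7c2. So r7c2=8.
Step 18. [r3c4∈{1}] r3c4 is down to just 1, so r3c4=1.
Step 19. [r4c8∈{1}] r4c8 has the single candidate 1. So r4c8=1.
Step 20. [r1c7∈{2}] nothing but 2 survives at r1c7, so r1c7=2.
Step 21. [r5c4∈{6}] r5c4 is down to just 6. So r5c4=6.
Step 22. [r9c6∈{2}] nothing but 2 survives at r9c6. So r9c6=2.
Step 23. [r9c4∈{8}] only 8 remains possible at r9c4. So r9c4=8.
Step 24. [r2c5∈{5}] r2c5 has the single candidate 5. So r2c5=5.
Step 25. [r9c9∈{3}] nothing but 3 survives at r9c9, so r9c9=3.
Step 26. [r2c7∈{9}] r2c7 is down to just 9, so r2c7=9.
Step 27. [r8c2∈{3}] only 3 remains possible at r8c2 ⇒ r8c2=3.
Step 28. [r5c8∈{9}] nothing but 9 survives at r5c8, so r5c8=9.
Step 29. [r5c5∈{3}] nothing but 3 survives at r5c5, so r5c5=3.
Step 30. [r4c7∈{4}] nothing but 4 survives at r4c7. So r4c7=4.
Step 31. [r8c4∈{9}] r8c4's peers cover all but 9 ⇒ r8c4=9.
Step 32. [r4c2∈{6}] nothing but 6 survives at r4c2 ⇒ r4c2=6.
Step 33. [r3c1∈{8}] only 8 remains possible at r3c1 ⇒ r3c1=8.
Step 34. [r6c7∈{3}] r6c7 is down to just 3, so r6c7=3.
Step 35. [r6c2∈{2}] only 2 remains possible at r6c2, so r6c2=2.

Answer: 9 1 3 7 4 6 2 8 5 / 6 7 4 2 5 8 9 3 1 / 8 5 2 1 9 3 7 6 4 / 3 6 9 5 2 7 4 1 8 / 7 4 8 6 3 1 5 9 2 / 1 2 5 4 8 9 3 7 6 / 2 8 7 3 1 4 6 5 9 / 4 3 1 9 6 5 8 2 7 / 5 9 6 8 7 2 1 4 3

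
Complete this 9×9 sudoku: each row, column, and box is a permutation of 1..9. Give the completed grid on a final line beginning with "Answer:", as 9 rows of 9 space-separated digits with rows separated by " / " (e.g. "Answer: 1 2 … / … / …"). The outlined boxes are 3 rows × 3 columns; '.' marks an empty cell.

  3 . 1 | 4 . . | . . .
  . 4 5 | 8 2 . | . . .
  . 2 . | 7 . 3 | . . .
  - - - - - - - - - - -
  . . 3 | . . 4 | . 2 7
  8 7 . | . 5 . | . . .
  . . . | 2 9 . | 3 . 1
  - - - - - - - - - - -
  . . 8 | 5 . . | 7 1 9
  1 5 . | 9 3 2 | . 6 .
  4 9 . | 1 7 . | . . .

Step 1. [r7c6∈{6}] only 6 remains possible at r7c6. So r7c6=6.
Step 2. [r6c2∈{6}] only 6 remains possible at r6c2. So r6c2=6.
Step 3. [r4c5∈{1,6,8}] 8 has one home in col 5: r4c5 ⇒ r4c5=8.
Step 4. [r6c8∈{4,5,8}] row 6 places 8 nowhere but r6c8. So r6c8=8.
Step 5. [r4c7∈{5,6,9}] 5 has one home in box 6: r4c7. So r4c7=5.
Step 6. [r3c5∈{1,6}] 1 has one home in col 5: r3c5. So r3c5=1.
Step 7. [r2c6∈{9}] r2c6 is down to just 9. So r2c6=9.
Step 8. [r1c8∈{5,7,9}] r1c8 is the only open cell in row 1 admitting 7, so r1c8=7.
Step 9. [r1c7∈{2,6,8,9}] in row 1, 9 fits only at r1c7. So r1c7=9.
Step 10. [r1c9∈{2,5,6,8}] 2 has one home in row 1: r1c9 ⇒ r1c9=2.
Step 11. [r5c3∈{2,4,9}] r5c3 is the only open cell in row 5 admitting 2. So r5c3=2.
Step 12. [r9c6∈{8}] r9c6's peers cover all but 8. So r9c6=8.
Step 13. [r3c3∈{6,9}] 9 has one home in col 3: r3c3, so r3c3=9.
Step 14. [r3c1∈{6}] r3c1 is down to just 6. So r3c1=6.
Step 15. [r2c8∈{3}] r2c8 has the single candidate 3. So r2c8=3.
Step 16. [r2c9∈{6}] r2c9 has the single candidate 6, so r2c9=6.
Step 17. [r5c9∈{4}] only 4 remains possible at r5c9 ⇒ r5c9=4.
Step 18. [r3c8∈{4,5}] across col 8, 4 lands solely at r3c8. So r3c8=4.
Step 19. [r3c9∈{5,8}] r3c9 is the only open cell in row 3 admitting 5. So r3c9=5.
Step 20. [r8c7∈{4,8}] in row 8, 4 fits only at r8c7 ⇒ r8c7=4.
Step 21. [r5c4∈{3,6}] 3 has one home in row 5: r5c4. So r5c4=3.
Step 22. [r9c8∈{5}] only 5 remains possible at r9c8. So r9c8=5.
Step 23. [r4c2∈{1}] only 1 remains possible at r4c2 ⇒ r4c2=1.
Step 24. [r6c6∈{7}] nothing but 7 survives at r6c6, so r6c6=7.
Step 25. [r5c6∈{1}] r5c6 is down to just 1, so r5c6=1.
Step 26. [r9c9∈{3}] r9c9 has the single candidate 3. So r9c9=3.
Step 27. [r9c7∈{2}] only 2 remains possible at r9c7. So r9c7=2.
Step 28. [r1c2∈{8}] only 8 remains possible at r1c2 ⇒ r1c2=8.
Step 29. [r1c6∈{5}] r1c6 is down to just 5 ⇒ r1c6=5.
Step 30. [r9c3∈{6}] r9c3's peers cover all but 6 ⇒ r9c3=6.
Step 31. [r5c8∈{9}] only 9 remains possible at r5c8 ⇒ r5c8=9.
Step 32. [r2c1∈{7}] only 7 remains possible at r2c1 ⇒ r2c1=7.
Step 33. [r7c5∈{4}] r7c5 is down to just 4 ⇒ r7c5=4.
Step 34. [r4c1∈{9}] r4c1 is down to just 9. So r4c1=9.
Step 35. [r7c2∈{3}] r7c2 has the single candidate 3. So r7c2=3.
Step 36. [r3c7∈{8}] r3c7's peers cover all but 8 ⇒ r3c7=8.
Step 37. [r5c7∈{6}] r5c7's peers cover all but 6. So r5c7=6.
Step 38. [r6c3∈{4}] r6c3's peers cover all but 4. So r6c3=4.
Step 39. [r7c1∈{2}] r7c1 has the single candidate 2, so r7c1=2.
Step 40. [r8c3∈{7}] r8c3 is down to just 7. So r8c3=7.
Step 41. [r8c9∈{8}] r8c9's peers cover all but 8 ⇒ r8c9=8.
Step 42. [r1c5∈{6}] only 6 remains possible at r1c5, so r1c5=6.
Step 43. [r6c1∈{5}] r6c1 has the single candidate 5. So r6c1=5.
Step 44. [r2c7∈{1}] r2c7's peers cover all but 1 ⇒ r2c7=1.
Step 45. [r4c4∈{6}] r4c4 has the single candidate 6. So r4c4=6.

Answer: 3 8 1 4 6 5 9 7 2 / 7 4 5 8 2 9 1 3 6 / 6 2 9 7 1 3 8 4 5 / 9 1 3 6 8 4 5 2 7 / 8 7 2 3 5 1 6 9 4 / 5 6 4 2 9 7 3 8 1 / 2 3 8 5 4 6 7 1 9 / 1 5 7 9 3 2 4 6 8 / 4 9 6 1 7 8 2 5 3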